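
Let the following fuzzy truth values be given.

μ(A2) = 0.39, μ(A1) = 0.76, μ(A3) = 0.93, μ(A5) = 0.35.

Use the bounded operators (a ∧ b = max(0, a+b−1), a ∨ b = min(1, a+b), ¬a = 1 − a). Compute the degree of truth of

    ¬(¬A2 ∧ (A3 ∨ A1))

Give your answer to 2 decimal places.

0.39

¬A2 = 1 − 0.39 = 0.61
A3 ∨ A1 = min(1, a+b) on (0.93, 0.76) = 1.00
¬A2 ∧ (A3 ∨ A1) = max(0, a+b−1) on (0.61, 1.00) = 0.61
¬(¬A2 ∧ (A3 ∨ A1)) = 1 − 0.61 = 0.39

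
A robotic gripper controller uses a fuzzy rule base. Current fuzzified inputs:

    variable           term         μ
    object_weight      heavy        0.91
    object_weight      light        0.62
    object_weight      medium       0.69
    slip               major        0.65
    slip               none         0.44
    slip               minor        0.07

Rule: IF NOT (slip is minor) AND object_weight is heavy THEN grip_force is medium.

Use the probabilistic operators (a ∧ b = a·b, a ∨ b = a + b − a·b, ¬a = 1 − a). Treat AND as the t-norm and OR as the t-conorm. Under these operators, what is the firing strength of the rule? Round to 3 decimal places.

firing strength: ¬minor=1−0.07=0.93, heavy=0.91; AND[a·b] → w = 0.8463

0.846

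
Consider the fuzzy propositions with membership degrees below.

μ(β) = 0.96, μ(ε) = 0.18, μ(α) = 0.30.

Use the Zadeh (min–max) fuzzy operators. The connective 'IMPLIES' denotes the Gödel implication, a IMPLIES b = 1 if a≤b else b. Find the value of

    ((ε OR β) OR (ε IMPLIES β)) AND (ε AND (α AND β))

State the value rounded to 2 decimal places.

0.18

ε OR β = max(a, b) on (0.18, 0.96) = 0.96
ε IMPLIES β  [Gödel: 1 if a≤b else b] with a=0.18, b=0.96 → 1.00
(ε OR β) OR (ε IMPLIES β) = max(a, b) on (0.96, 1.00) = 1.00
α AND β = min(a, b) on (0.30, 0.96) = 0.30
ε AND (α AND β) = min(a, b) on (0.18, 0.30) = 0.18
((ε OR β) OR (ε IMPLIES β)) AND (ε AND (α AND β)) = min(a, b) on (1.00, 0.18) = 0.18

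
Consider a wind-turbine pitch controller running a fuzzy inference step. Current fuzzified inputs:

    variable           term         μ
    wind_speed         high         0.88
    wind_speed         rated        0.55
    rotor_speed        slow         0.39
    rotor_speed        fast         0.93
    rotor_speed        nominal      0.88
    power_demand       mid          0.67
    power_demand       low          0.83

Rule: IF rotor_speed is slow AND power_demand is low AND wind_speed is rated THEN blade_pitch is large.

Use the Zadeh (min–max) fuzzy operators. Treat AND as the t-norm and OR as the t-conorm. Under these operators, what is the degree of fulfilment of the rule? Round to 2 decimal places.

0.39

firing strength: slow=0.39, low=0.83, rated=0.55; AND[min(a, b)] → w = 0.39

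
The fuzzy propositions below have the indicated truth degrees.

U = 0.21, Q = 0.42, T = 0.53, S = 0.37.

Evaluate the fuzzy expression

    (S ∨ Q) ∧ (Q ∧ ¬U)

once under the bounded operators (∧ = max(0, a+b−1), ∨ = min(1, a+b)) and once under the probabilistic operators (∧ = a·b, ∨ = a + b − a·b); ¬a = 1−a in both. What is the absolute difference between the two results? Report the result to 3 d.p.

Under bounded:
  S ∨ Q = min(1, a+b) on (0.37, 0.42) = 0.79
  ¬U = 1 − 0.21 = 0.79
  Q ∧ ¬U = max(0, a+b−1) on (0.42, 0.79) = 0.21
  (S ∨ Q) ∧ (Q ∧ ¬U) = max(0, a+b−1) on (0.79, 0.21) = 0.00
  → value = 0.0000
Under probabilistic:
  S ∨ Q = a + b − a·b on (0.3700, 0.4200) = 0.6346
  ¬U = 1 − 0.2100 = 0.7900
  Q ∧ ¬U = a·b on (0.4200, 0.7900) = 0.3318
  (S ∨ Q) ∧ (Q ∧ ¬U) = a·b on (0.6346, 0.3318) = 0.2106
  → value = 0.2106
|0.0000 − 0.2106| = 0.211

0.211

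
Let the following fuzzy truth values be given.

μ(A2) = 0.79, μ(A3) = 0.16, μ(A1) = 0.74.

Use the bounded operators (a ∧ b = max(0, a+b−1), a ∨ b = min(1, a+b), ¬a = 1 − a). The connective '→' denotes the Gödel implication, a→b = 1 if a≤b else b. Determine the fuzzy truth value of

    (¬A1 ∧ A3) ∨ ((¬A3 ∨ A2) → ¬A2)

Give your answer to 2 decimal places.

¬A1 = 1 − 0.74 = 0.26
¬A1 ∧ A3 = max(0, a+b−1) on (0.26, 0.16) = 0.00
¬A3 = 1 − 0.16 = 0.84
¬A3 ∨ A2 = min(1, a+b) on (0.84, 0.79) = 1.00
¬A2 = 1 − 0.79 = 0.21
(¬A3 ∨ A2) → ¬A2  [Gödel: 1 if a≤b else b] with a=1.00, b=0.21 → 0.21
(¬A1 ∧ A3) ∨ ((¬A3 ∨ A2) → ¬A2) = min(1, a+b) on (0.00, 0.21) = 0.21

0.21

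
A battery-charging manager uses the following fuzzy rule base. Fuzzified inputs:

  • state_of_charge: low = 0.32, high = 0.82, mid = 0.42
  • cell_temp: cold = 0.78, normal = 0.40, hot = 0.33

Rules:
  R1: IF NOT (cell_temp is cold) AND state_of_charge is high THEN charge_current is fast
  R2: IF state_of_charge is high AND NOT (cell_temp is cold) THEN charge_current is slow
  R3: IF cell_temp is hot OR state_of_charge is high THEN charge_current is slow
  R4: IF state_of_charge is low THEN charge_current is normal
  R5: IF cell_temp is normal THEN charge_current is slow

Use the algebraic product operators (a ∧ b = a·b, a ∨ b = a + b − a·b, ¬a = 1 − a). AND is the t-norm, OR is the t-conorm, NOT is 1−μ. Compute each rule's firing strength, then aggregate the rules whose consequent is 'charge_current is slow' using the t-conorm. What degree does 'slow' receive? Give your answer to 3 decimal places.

0.941

R1: ¬cold=1−0.78=0.22, high=0.82; AND[a·b] → w = 0.1804
R2: high=0.82, ¬cold=1−0.78=0.22; AND[a·b] → w = 0.1804
R3: hot=0.33, high=0.82; OR[a + b − a·b] → w = 0.8794
R4: low=0.32 → w = 0.3200
R5: normal=0.40 → w = 0.4000
Rules with consequent 'slow': {R2, R3, R5} → strengths 0.1804, 0.8794, 0.4000
Aggregate via t-conorm [a + b − a·b]: 0.9407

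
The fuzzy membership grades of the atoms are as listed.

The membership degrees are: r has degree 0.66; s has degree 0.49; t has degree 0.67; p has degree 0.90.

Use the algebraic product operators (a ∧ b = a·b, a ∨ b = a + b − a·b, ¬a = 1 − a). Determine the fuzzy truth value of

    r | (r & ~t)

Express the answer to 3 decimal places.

0.734

~t = 1 − 0.6700 = 0.3300
r & ~t = a·b on (0.6600, 0.3300) = 0.2178
r | (r & ~t) = a + b − a·b on (0.6600, 0.2178) = 0.7341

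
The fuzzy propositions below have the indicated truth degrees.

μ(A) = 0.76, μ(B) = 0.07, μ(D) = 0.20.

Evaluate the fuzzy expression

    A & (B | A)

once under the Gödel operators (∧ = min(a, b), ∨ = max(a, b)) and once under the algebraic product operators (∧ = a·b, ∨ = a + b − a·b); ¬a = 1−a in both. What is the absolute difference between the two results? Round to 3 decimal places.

0.170

Under Gödel:
  B | A = max(a, b) on (0.07, 0.76) = 0.76
  A & (B | A) = min(a, b) on (0.76, 0.76) = 0.76
  → value = 0.7600
Under algebraic product:
  B | A = a + b − a·b on (0.0700, 0.7600) = 0.7768
  A & (B | A) = a·b on (0.7600, 0.7768) = 0.5904
  → value = 0.5904
|0.7600 − 0.5904| = 0.170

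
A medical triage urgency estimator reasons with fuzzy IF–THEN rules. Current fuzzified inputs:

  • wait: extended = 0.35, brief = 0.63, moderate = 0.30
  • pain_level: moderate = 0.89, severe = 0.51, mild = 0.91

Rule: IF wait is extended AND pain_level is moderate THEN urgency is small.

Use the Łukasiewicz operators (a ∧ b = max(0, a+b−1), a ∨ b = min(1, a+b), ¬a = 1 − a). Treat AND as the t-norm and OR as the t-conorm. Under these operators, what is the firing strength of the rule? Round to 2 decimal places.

firing strength: extended=0.35, moderate=0.89; AND[max(0, a+b−1)] → w = 0.24

0.24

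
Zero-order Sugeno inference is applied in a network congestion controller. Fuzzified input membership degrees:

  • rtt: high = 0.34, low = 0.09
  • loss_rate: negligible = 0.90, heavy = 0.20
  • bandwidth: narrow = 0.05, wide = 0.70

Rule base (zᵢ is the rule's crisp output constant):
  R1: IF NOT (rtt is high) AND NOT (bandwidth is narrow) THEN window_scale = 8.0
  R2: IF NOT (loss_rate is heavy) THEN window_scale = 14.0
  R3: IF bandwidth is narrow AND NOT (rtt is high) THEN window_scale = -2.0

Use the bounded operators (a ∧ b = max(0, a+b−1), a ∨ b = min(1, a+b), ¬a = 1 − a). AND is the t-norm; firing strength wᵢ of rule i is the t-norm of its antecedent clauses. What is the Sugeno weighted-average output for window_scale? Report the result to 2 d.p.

11.40

R1 (z=8.0): ¬high=1−0.34=0.66, ¬narrow=1−0.05=0.95; AND[max(0, a+b−1)] → w = 0.61
R2 (z=14.0): ¬heavy=1−0.20=0.80 → w = 0.80
R3 (z=-2.0): narrow=0.05, ¬high=1−0.34=0.66; AND[max(0, a+b−1)] → w = 0.00
Weighted average = (0.61·8.0 + 0.80·14.0 + 0.00·-2.0) / (0.61 + 0.80 + 0.00)
  = 16.0800 / 1.4100 = 11.40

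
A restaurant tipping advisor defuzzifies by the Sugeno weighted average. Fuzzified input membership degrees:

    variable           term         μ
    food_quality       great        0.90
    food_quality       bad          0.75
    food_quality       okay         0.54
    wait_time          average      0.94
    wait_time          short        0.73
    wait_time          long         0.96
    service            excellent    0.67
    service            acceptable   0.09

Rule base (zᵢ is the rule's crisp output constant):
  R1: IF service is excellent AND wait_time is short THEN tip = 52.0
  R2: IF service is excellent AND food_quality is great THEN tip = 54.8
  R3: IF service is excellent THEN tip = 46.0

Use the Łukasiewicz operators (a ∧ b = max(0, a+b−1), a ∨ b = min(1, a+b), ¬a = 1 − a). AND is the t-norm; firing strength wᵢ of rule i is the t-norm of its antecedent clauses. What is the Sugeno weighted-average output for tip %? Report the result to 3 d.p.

50.522

R1 (z=52.0): excellent=0.67, short=0.73; AND[max(0, a+b−1)] → w = 0.40
R2 (z=54.8): excellent=0.67, great=0.90; AND[max(0, a+b−1)] → w = 0.57
R3 (z=46.0): excellent=0.67 → w = 0.67
Weighted average = (0.40·52.0 + 0.57·54.8 + 0.67·46.0) / (0.40 + 0.57 + 0.67)
  = 82.8560 / 1.6400 = 50.522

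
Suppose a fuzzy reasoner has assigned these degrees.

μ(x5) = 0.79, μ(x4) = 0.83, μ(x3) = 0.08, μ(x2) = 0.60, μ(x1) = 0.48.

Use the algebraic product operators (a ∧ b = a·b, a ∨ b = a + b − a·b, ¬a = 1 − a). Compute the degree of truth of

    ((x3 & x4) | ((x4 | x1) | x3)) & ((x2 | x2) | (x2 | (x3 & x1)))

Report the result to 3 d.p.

x3 & x4 = a·b on (0.0800, 0.8300) = 0.0664
x4 | x1 = a + b − a·b on (0.8300, 0.4800) = 0.9116
(x4 | x1) | x3 = a + b − a·b on (0.9116, 0.0800) = 0.9187
(x3 & x4) | ((x4 | x1) | x3) = a + b − a·b on (0.0664, 0.9187) = 0.9241
x2 | x2 = a + b − a·b on (0.6000, 0.6000) = 0.8400
x3 & x1 = a·b on (0.0800, 0.4800) = 0.0384
x2 | (x3 & x1) = a + b − a·b on (0.6000, 0.0384) = 0.6154
(x2 | x2) | (x2 | (x3 & x1)) = a + b − a·b on (0.8400, 0.6154) = 0.9385
((x3 & x4) | ((x4 | x1) | x3)) & ((x2 | x2) | (x2 | (x3 & x1))) = a·b on (0.9241, 0.9385) = 0.8672

0.867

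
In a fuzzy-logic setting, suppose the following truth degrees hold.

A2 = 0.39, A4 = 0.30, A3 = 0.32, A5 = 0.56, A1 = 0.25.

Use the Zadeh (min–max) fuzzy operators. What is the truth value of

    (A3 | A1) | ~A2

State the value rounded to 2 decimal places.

0.61

A3 | A1 = max(a, b) on (0.32, 0.25) = 0.32
~A2 = 1 − 0.39 = 0.61
(A3 | A1) | ~A2 = max(a, b) on (0.32, 0.61) = 0.61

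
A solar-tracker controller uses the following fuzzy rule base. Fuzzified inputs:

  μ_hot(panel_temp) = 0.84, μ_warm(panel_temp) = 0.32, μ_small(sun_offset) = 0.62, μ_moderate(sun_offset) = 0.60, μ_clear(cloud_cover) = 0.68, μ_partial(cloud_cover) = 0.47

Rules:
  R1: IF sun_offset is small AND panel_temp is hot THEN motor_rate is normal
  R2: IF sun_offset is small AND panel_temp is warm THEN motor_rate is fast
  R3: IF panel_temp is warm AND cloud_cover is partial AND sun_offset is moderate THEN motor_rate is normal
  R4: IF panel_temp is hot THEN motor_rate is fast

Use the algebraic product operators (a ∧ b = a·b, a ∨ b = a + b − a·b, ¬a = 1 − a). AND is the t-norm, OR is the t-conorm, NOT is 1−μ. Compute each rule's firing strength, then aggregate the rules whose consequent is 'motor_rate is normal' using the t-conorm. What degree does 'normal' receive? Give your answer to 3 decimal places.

0.564

R1: small=0.62, hot=0.84; AND[a·b] → w = 0.5208
R2: small=0.62, warm=0.32; AND[a·b] → w = 0.1984
R3: warm=0.32, partial=0.47, moderate=0.60; AND[a·b] → w = 0.0902
R4: hot=0.84 → w = 0.8400
Rules with consequent 'normal': {R1, R3} → strengths 0.5208, 0.0902
Aggregate via t-conorm [a + b − a·b]: 0.5640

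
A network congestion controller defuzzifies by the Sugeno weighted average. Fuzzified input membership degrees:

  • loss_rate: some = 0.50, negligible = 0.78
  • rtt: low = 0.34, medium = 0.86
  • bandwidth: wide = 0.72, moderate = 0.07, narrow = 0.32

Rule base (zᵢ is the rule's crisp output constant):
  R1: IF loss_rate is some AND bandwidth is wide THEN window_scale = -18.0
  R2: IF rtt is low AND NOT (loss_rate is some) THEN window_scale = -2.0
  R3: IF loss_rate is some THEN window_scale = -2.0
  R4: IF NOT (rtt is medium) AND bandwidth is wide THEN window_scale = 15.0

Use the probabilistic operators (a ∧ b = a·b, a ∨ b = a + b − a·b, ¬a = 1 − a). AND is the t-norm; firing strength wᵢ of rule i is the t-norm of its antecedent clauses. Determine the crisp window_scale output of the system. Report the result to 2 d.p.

R1 (z=-18.0): some=0.50, wide=0.72; AND[a·b] → w = 0.3600
R2 (z=-2.0): low=0.34, ¬some=1−0.50=0.50; AND[a·b] → w = 0.1700
R3 (z=-2.0): some=0.50 → w = 0.5000
R4 (z=15.0): ¬medium=1−0.86=0.14, wide=0.72; AND[a·b] → w = 0.1008
Weighted average = (0.3600·-18.0 + 0.1700·-2.0 + 0.5000·-2.0 + 0.1008·15.0) / (0.3600 + 0.1700 + 0.5000 + 0.1008)
  = -6.3080 / 1.1308 = -5.58

-5.58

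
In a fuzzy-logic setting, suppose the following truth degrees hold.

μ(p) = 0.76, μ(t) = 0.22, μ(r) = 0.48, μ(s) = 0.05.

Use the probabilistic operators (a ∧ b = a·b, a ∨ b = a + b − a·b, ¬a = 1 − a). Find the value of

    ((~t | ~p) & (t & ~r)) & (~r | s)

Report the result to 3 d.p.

~t = 1 − 0.2200 = 0.7800
~p = 1 − 0.7600 = 0.2400
~t | ~p = a + b − a·b on (0.7800, 0.2400) = 0.8328
~r = 1 − 0.4800 = 0.5200
t & ~r = a·b on (0.2200, 0.5200) = 0.1144
(~t | ~p) & (t & ~r) = a·b on (0.8328, 0.1144) = 0.0953
~r = 1 − 0.4800 = 0.5200
~r | s = a + b − a·b on (0.5200, 0.0500) = 0.5440
((~t | ~p) & (t & ~r)) & (~r | s) = a·b on (0.0953, 0.5440) = 0.0518

0.052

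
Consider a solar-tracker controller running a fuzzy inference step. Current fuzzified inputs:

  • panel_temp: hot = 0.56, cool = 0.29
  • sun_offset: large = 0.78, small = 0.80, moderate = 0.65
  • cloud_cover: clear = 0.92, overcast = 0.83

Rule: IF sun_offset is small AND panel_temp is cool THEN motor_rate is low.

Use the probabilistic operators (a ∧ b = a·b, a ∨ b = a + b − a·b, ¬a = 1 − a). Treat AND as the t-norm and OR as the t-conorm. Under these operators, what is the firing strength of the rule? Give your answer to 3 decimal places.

firing strength: small=0.80, cool=0.29; AND[a·b] → w = 0.2320

0.232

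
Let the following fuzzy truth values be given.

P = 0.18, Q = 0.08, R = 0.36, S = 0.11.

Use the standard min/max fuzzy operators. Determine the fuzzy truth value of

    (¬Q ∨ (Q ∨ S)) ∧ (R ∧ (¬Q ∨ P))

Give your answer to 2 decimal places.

0.36

¬Q = 1 − 0.08 = 0.92
Q ∨ S = max(a, b) on (0.08, 0.11) = 0.11
¬Q ∨ (Q ∨ S) = max(a, b) on (0.92, 0.11) = 0.92
¬Q = 1 − 0.08 = 0.92
¬Q ∨ P = max(a, b) on (0.92, 0.18) = 0.92
R ∧ (¬Q ∨ P) = min(a, b) on (0.36, 0.92) = 0.36
(¬Q ∨ (Q ∨ S)) ∧ (R ∧ (¬Q ∨ P)) = min(a, b) on (0.92, 0.36) = 0.36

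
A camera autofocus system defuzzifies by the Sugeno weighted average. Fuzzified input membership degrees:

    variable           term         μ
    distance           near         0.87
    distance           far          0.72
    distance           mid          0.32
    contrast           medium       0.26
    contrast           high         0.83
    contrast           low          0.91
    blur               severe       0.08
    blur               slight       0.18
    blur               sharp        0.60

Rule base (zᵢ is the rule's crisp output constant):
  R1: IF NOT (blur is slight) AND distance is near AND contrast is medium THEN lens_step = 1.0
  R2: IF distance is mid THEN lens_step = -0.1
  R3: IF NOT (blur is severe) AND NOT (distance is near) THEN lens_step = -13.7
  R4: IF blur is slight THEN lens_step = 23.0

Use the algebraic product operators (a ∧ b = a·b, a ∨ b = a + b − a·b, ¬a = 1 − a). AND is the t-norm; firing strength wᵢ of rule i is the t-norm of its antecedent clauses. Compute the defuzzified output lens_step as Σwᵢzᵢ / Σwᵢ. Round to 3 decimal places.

3.298

R1 (z=1.0): ¬slight=1−0.18=0.82, near=0.87, medium=0.26; AND[a·b] → w = 0.1855
R2 (z=-0.1): mid=0.32 → w = 0.3200
R3 (z=-13.7): ¬severe=1−0.08=0.92, ¬near=1−0.87=0.13; AND[a·b] → w = 0.1196
R4 (z=23.0): slight=0.18 → w = 0.1800
Weighted average = (0.1855·1.0 + 0.3200·-0.1 + 0.1196·-13.7 + 0.1800·23.0) / (0.1855 + 0.3200 + 0.1196 + 0.1800)
  = 2.6550 / 0.8051 = 3.298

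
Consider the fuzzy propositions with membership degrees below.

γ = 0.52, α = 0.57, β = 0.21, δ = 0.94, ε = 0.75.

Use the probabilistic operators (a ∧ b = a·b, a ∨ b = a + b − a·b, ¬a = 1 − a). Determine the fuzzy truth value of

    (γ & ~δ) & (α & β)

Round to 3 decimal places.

~δ = 1 − 0.9400 = 0.0600
γ & ~δ = a·b on (0.5200, 0.0600) = 0.0312
α & β = a·b on (0.5700, 0.2100) = 0.1197
(γ & ~δ) & (α & β) = a·b on (0.0312, 0.1197) = 0.0037

0.004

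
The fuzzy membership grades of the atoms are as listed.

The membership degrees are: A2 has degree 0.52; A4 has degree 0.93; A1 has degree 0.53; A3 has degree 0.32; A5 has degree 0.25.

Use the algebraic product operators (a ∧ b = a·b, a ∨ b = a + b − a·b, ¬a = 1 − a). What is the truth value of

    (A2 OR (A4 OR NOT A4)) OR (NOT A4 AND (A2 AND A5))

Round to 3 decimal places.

0.969

NOT A4 = 1 − 0.9300 = 0.0700
A4 OR NOT A4 = a + b − a·b on (0.9300, 0.0700) = 0.9349
A2 OR (A4 OR NOT A4) = a + b − a·b on (0.5200, 0.9349) = 0.9688
NOT A4 = 1 − 0.9300 = 0.0700
A2 AND A5 = a·b on (0.5200, 0.2500) = 0.1300
NOT A4 AND (A2 AND A5) = a·b on (0.0700, 0.1300) = 0.0091
(A2 OR (A4 OR NOT A4)) OR (NOT A4 AND (A2 AND A5)) = a + b − a·b on (0.9688, 0.0091) = 0.9690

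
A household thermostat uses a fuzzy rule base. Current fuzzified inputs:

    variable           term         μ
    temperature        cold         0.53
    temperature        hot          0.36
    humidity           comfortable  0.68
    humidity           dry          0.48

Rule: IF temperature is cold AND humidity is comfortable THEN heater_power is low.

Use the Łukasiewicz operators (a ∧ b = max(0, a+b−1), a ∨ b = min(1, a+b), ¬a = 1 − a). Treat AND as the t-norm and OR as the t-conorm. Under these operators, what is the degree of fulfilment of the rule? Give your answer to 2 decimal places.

0.21

firing strength: cold=0.53, comfortable=0.68; AND[max(0, a+b−1)] → w = 0.21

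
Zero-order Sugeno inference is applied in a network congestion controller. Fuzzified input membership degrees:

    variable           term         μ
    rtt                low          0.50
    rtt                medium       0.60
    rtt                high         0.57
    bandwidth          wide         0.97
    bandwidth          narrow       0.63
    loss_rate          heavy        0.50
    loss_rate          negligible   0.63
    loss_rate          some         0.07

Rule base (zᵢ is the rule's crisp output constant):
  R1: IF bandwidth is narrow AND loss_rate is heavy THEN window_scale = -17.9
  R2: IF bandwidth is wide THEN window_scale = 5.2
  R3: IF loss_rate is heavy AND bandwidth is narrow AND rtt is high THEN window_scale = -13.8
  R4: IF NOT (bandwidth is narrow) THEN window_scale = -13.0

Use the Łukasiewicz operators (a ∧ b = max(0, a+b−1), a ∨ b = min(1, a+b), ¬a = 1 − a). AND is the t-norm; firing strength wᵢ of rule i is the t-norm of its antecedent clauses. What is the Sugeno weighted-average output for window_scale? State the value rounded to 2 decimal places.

-1.42

R1 (z=-17.9): narrow=0.63, heavy=0.50; AND[max(0, a+b−1)] → w = 0.13
R2 (z=5.2): wide=0.97 → w = 0.97
R3 (z=-13.8): heavy=0.50, narrow=0.63, high=0.57; AND[max(0, a+b−1)] → w = 0.00
R4 (z=-13.0): ¬narrow=1−0.63=0.37 → w = 0.37
Weighted average = (0.13·-17.9 + 0.97·5.2 + 0.00·-13.8 + 0.37·-13.0) / (0.13 + 0.97 + 0.00 + 0.37)
  = -2.0930 / 1.4700 = -1.42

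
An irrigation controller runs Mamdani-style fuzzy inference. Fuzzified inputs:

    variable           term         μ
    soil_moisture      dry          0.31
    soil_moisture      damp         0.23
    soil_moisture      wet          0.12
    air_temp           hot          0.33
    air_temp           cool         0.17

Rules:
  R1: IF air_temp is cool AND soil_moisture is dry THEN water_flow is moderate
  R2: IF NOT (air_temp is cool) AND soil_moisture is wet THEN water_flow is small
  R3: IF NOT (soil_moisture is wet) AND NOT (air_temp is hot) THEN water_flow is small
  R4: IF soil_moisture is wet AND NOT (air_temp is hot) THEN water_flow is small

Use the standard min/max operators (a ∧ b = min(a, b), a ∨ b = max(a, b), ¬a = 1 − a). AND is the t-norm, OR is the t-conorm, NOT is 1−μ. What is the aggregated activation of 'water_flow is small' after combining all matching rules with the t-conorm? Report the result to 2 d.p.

0.67

R1: cool=0.17, dry=0.31; AND[min(a, b)] → w = 0.17
R2: ¬cool=1−0.17=0.83, wet=0.12; AND[min(a, b)] → w = 0.12
R3: ¬wet=1−0.12=0.88, ¬hot=1−0.33=0.67; AND[min(a, b)] → w = 0.67
R4: wet=0.12, ¬hot=1−0.33=0.67; AND[min(a, b)] → w = 0.12
Rules with consequent 'small': {R2, R3, R4} → strengths 0.12, 0.67, 0.12
Aggregate via t-conorm [max(a, b)]: 0.67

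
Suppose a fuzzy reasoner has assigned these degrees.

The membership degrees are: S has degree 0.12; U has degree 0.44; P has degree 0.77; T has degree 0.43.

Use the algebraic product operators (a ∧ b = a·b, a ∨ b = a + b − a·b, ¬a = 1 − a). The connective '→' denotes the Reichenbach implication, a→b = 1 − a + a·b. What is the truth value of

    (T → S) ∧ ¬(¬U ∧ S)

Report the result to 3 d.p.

0.580

T → S  [Reichenbach: 1 − a + a·b] with a=0.4300, b=0.1200 → 0.6216
¬U = 1 − 0.4400 = 0.5600
¬U ∧ S = a·b on (0.5600, 0.1200) = 0.0672
¬(¬U ∧ S) = 1 − 0.0672 = 0.9328
(T → S) ∧ ¬(¬U ∧ S) = a·b on (0.6216, 0.9328) = 0.5798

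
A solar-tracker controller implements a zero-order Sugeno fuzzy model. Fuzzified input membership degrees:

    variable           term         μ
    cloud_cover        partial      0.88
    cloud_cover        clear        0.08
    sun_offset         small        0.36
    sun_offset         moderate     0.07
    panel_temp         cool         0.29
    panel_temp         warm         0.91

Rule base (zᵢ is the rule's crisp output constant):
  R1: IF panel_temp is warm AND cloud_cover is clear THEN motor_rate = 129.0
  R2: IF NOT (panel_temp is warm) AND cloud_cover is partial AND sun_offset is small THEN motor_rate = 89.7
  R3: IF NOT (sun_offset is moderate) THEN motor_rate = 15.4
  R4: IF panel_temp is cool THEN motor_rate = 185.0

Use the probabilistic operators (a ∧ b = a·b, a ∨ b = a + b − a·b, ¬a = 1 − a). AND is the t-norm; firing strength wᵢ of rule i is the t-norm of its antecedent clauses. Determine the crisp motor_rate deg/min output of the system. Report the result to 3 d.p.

60.486

R1 (z=129.0): warm=0.91, clear=0.08; AND[a·b] → w = 0.0728
R2 (z=89.7): ¬warm=1−0.91=0.09, partial=0.88, small=0.36; AND[a·b] → w = 0.0285
R3 (z=15.4): ¬moderate=1−0.07=0.93 → w = 0.9300
R4 (z=185.0): cool=0.29 → w = 0.2900
Weighted average = (0.0728·129.0 + 0.0285·89.7 + 0.9300·15.4 + 0.2900·185.0) / (0.0728 + 0.0285 + 0.9300 + 0.2900)
  = 79.9207 / 1.3213 = 60.486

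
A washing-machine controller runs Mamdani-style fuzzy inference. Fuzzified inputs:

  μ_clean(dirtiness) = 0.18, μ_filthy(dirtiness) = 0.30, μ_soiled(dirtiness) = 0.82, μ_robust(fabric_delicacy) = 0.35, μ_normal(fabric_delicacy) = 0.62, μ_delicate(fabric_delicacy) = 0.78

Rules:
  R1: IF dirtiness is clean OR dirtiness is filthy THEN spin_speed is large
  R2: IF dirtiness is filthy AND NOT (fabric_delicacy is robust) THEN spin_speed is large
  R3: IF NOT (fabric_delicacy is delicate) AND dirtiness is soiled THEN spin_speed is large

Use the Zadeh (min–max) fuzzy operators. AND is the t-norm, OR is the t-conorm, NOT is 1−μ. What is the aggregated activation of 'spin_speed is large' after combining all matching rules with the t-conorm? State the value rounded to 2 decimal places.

0.30

R1: clean=0.18, filthy=0.30; OR[max(a, b)] → w = 0.30
R2: filthy=0.30, ¬robust=1−0.35=0.65; AND[min(a, b)] → w = 0.30
R3: ¬delicate=1−0.78=0.22, soiled=0.82; AND[min(a, b)] → w = 0.22
Rules with consequent 'large': {R1, R2, R3} → strengths 0.30, 0.30, 0.22
Aggregate via t-conorm [max(a, b)]: 0.30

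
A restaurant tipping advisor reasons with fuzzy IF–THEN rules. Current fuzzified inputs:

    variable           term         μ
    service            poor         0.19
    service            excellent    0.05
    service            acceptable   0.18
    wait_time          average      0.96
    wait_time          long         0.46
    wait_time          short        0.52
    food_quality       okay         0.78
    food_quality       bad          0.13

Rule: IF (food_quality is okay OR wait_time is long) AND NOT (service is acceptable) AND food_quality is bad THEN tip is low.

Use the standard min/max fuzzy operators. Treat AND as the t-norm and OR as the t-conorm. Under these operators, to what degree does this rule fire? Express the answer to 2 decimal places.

firing strength: (okay=0.78 OR long=0.46) = 0.78; AND[min(a, b)] with ¬acceptable=1−0.18=0.82, bad=0.13 → w = 0.13

0.13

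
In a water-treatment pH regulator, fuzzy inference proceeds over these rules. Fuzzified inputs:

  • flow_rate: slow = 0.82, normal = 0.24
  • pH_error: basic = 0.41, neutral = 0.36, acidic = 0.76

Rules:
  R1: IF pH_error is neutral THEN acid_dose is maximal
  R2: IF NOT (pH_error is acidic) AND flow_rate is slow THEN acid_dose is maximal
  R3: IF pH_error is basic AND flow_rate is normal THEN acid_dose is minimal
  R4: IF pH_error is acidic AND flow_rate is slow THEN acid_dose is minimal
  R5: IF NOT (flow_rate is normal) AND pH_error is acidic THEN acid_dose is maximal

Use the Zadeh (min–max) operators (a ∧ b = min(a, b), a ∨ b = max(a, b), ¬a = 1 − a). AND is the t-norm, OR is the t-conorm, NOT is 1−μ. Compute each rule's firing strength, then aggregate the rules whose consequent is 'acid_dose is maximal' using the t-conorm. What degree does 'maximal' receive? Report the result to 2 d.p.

R1: neutral=0.36 → w = 0.36
R2: ¬acidic=1−0.76=0.24, slow=0.82; AND[min(a, b)] → w = 0.24
R3: basic=0.41, normal=0.24; AND[min(a, b)] → w = 0.24
R4: acidic=0.76, slow=0.82; AND[min(a, b)] → w = 0.76
R5: ¬normal=1−0.24=0.76, acidic=0.76; AND[min(a, b)] → w = 0.76
Rules with consequent 'maximal': {R1, R2, R5} → strengths 0.36, 0.24, 0.76
Aggregate via t-conorm [max(a, b)]: 0.76

0.76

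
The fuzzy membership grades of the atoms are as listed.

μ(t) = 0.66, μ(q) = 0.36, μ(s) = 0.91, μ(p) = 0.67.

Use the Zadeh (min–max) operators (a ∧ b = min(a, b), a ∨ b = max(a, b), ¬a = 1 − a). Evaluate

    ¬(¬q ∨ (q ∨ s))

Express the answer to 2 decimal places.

0.09

¬q = 1 − 0.36 = 0.64
q ∨ s = max(a, b) on (0.36, 0.91) = 0.91
¬q ∨ (q ∨ s) = max(a, b) on (0.64, 0.91) = 0.91
¬(¬q ∨ (q ∨ s)) = 1 − 0.91 = 0.09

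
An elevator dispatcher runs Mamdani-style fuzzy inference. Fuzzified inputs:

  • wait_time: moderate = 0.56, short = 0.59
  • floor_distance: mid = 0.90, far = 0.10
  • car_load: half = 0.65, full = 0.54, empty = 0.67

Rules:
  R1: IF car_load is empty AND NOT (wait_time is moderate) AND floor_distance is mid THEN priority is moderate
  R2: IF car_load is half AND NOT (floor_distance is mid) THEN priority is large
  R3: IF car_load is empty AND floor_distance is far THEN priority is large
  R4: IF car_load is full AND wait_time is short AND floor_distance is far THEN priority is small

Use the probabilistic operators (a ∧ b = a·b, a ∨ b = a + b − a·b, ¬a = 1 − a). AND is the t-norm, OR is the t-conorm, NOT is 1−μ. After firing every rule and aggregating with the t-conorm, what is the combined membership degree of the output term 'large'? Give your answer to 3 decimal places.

R1: empty=0.67, ¬moderate=1−0.56=0.44, mid=0.90; AND[a·b] → w = 0.2653
R2: half=0.65, ¬mid=1−0.90=0.10; AND[a·b] → w = 0.0650
R3: empty=0.67, far=0.10; AND[a·b] → w = 0.0670
R4: full=0.54, short=0.59, far=0.10; AND[a·b] → w = 0.0319
Rules with consequent 'large': {R2, R3} → strengths 0.0650, 0.0670
Aggregate via t-conorm [a + b − a·b]: 0.1276

0.128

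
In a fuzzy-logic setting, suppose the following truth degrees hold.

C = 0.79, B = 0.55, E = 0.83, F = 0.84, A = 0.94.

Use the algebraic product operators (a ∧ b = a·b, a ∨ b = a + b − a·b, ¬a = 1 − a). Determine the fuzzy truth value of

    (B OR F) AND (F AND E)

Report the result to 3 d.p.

0.647

B OR F = a + b − a·b on (0.5500, 0.8400) = 0.9280
F AND E = a·b on (0.8400, 0.8300) = 0.6972
(B OR F) AND (F AND E) = a·b on (0.9280, 0.6972) = 0.6470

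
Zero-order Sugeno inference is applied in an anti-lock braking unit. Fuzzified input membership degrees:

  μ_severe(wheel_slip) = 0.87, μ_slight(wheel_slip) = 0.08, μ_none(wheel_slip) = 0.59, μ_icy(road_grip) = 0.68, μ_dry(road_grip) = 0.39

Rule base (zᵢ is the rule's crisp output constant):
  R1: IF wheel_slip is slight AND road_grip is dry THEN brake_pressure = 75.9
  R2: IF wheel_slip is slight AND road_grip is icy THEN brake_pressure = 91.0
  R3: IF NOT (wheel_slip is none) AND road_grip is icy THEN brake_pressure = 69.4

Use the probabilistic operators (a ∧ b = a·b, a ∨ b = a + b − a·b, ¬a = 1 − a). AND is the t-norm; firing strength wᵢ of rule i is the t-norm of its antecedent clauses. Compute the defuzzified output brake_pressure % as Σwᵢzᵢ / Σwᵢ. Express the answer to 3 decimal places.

R1 (z=75.9): slight=0.08, dry=0.39; AND[a·b] → w = 0.0312
R2 (z=91.0): slight=0.08, icy=0.68; AND[a·b] → w = 0.0544
R3 (z=69.4): ¬none=1−0.59=0.41, icy=0.68; AND[a·b] → w = 0.2788
Weighted average = (0.0312·75.9 + 0.0544·91.0 + 0.2788·69.4) / (0.0312 + 0.0544 + 0.2788)
  = 26.6672 / 0.3644 = 73.181

73.181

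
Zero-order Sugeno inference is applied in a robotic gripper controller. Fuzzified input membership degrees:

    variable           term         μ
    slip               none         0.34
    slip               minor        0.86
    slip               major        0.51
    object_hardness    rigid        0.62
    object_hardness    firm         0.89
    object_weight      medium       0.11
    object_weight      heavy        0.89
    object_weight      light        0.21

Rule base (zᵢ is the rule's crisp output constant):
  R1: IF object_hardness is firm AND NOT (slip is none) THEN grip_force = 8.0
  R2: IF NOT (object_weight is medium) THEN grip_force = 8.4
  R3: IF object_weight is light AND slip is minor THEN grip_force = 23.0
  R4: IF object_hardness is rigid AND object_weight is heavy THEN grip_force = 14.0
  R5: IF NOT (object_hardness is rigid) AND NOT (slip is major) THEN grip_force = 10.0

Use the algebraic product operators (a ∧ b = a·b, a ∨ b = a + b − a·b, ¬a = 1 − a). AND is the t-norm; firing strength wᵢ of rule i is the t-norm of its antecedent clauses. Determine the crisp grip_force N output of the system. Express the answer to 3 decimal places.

10.816

R1 (z=8.0): firm=0.89, ¬none=1−0.34=0.66; AND[a·b] → w = 0.5874
R2 (z=8.4): ¬medium=1−0.11=0.89 → w = 0.8900
R3 (z=23.0): light=0.21, minor=0.86; AND[a·b] → w = 0.1806
R4 (z=14.0): rigid=0.62, heavy=0.89; AND[a·b] → w = 0.5518
R5 (z=10.0): ¬rigid=1−0.62=0.38, ¬major=1−0.51=0.49; AND[a·b] → w = 0.1862
Weighted average = (0.5874·8.0 + 0.8900·8.4 + 0.1806·23.0 + 0.5518·14.0 + 0.1862·10.0) / (0.5874 + 0.8900 + 0.1806 + 0.5518 + 0.1862)
  = 25.9162 / 2.3960 = 10.816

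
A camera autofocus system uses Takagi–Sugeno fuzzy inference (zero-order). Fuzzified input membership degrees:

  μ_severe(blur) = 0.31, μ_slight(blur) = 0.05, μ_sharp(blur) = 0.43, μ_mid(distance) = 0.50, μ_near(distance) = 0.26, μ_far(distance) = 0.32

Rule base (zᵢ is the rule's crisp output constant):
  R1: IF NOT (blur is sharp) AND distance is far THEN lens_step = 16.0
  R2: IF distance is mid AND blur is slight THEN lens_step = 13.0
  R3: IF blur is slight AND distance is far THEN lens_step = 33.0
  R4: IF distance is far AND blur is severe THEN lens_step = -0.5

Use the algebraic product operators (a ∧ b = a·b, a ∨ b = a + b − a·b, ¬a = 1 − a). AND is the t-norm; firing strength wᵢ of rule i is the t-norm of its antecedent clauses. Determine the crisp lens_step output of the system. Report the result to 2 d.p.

R1 (z=16.0): ¬sharp=1−0.43=0.57, far=0.32; AND[a·b] → w = 0.1824
R2 (z=13.0): mid=0.50, slight=0.05; AND[a·b] → w = 0.0250
R3 (z=33.0): slight=0.05, far=0.32; AND[a·b] → w = 0.0160
R4 (z=-0.5): far=0.32, severe=0.31; AND[a·b] → w = 0.0992
Weighted average = (0.1824·16.0 + 0.0250·13.0 + 0.0160·33.0 + 0.0992·-0.5) / (0.1824 + 0.0250 + 0.0160 + 0.0992)
  = 3.7218 / 0.3226 = 11.54

11.54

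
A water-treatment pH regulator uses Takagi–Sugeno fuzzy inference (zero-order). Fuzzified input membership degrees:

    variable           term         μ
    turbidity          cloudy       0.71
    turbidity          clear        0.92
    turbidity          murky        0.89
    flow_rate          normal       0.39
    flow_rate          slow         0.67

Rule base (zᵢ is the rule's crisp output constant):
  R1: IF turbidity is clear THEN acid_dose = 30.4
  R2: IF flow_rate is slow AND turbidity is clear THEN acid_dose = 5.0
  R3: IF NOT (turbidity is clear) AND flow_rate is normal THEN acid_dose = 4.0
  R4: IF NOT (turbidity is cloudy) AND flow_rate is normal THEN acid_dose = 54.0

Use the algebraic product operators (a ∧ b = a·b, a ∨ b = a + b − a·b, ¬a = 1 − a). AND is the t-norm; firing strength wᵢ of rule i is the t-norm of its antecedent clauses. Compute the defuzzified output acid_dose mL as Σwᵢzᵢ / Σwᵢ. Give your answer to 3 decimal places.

R1 (z=30.4): clear=0.92 → w = 0.9200
R2 (z=5.0): slow=0.67, clear=0.92; AND[a·b] → w = 0.6164
R3 (z=4.0): ¬clear=1−0.92=0.08, normal=0.39; AND[a·b] → w = 0.0312
R4 (z=54.0): ¬cloudy=1−0.71=0.29, normal=0.39; AND[a·b] → w = 0.1131
Weighted average = (0.9200·30.4 + 0.6164·5.0 + 0.0312·4.0 + 0.1131·54.0) / (0.9200 + 0.6164 + 0.0312 + 0.1131)
  = 37.2822 / 1.6807 = 22.183

22.183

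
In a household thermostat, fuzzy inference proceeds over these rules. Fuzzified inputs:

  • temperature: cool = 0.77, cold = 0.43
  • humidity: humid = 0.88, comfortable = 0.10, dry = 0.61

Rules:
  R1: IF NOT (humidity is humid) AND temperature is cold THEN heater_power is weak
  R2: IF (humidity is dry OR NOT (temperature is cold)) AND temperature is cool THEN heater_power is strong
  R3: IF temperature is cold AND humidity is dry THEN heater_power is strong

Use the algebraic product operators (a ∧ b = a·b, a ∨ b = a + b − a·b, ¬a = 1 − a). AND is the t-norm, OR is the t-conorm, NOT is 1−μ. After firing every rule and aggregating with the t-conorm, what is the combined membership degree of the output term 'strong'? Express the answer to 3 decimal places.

0.735

R1: ¬humid=1−0.88=0.12, cold=0.43; AND[a·b] → w = 0.0516
R2: (dry=0.61 OR ¬cold=1−0.43=0.57) = 0.8323; AND[a·b] with cool=0.77 → w = 0.6409
R3: cold=0.43, dry=0.61; AND[a·b] → w = 0.2623
Rules with consequent 'strong': {R2, R3} → strengths 0.6409, 0.2623
Aggregate via t-conorm [a + b − a·b]: 0.7351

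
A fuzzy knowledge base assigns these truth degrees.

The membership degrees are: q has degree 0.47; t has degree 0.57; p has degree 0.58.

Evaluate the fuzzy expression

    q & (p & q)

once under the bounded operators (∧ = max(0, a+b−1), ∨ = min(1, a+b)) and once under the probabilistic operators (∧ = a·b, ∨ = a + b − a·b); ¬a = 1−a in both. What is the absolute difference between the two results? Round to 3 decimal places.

0.128

Under bounded:
  p & q = max(0, a+b−1) on (0.58, 0.47) = 0.05
  q & (p & q) = max(0, a+b−1) on (0.47, 0.05) = 0.00
  → value = 0.0000
Under probabilistic:
  p & q = a·b on (0.5800, 0.4700) = 0.2726
  q & (p & q) = a·b on (0.4700, 0.2726) = 0.1281
  → value = 0.1281
|0.0000 − 0.1281| = 0.128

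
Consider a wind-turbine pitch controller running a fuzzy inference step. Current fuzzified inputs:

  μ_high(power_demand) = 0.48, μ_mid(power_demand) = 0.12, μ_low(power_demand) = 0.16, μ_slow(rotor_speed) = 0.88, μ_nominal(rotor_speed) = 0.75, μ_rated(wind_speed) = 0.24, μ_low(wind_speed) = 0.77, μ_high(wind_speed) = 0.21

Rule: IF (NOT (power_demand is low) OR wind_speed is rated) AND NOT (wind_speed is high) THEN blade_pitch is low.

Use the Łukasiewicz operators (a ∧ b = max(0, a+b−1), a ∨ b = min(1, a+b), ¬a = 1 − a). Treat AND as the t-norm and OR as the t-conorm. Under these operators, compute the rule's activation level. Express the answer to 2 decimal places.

firing strength: (¬low=1−0.16=0.84 OR rated=0.24) = 1.00; AND[max(0, a+b−1)] with ¬high=1−0.21=0.79 → w = 0.79

0.79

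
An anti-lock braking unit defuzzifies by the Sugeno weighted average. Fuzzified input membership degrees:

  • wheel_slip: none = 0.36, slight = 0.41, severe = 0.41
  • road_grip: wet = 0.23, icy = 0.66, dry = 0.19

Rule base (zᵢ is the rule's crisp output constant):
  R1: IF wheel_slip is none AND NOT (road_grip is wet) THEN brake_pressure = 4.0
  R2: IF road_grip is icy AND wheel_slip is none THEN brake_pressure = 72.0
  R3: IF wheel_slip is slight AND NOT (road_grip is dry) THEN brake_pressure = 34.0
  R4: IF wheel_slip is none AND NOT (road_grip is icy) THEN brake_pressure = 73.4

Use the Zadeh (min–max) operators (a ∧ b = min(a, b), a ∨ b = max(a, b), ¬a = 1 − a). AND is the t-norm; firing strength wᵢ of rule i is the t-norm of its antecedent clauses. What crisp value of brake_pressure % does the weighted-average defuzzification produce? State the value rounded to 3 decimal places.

45.072

R1 (z=4.0): none=0.36, ¬wet=1−0.23=0.77; AND[min(a, b)] → w = 0.36
R2 (z=72.0): icy=0.66, none=0.36; AND[min(a, b)] → w = 0.36
R3 (z=34.0): slight=0.41, ¬dry=1−0.19=0.81; AND[min(a, b)] → w = 0.41
R4 (z=73.4): none=0.36, ¬icy=1−0.66=0.34; AND[min(a, b)] → w = 0.34
Weighted average = (0.36·4.0 + 0.36·72.0 + 0.41·34.0 + 0.34·73.4) / (0.36 + 0.36 + 0.41 + 0.34)
  = 66.2560 / 1.4700 = 45.072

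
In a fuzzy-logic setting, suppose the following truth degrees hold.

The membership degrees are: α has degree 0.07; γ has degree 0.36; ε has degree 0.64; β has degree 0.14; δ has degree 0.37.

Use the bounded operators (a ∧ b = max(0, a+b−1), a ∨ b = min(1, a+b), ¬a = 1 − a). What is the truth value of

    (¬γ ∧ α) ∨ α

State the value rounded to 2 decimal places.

0.07

¬γ = 1 − 0.36 = 0.64
¬γ ∧ α = max(0, a+b−1) on (0.64, 0.07) = 0.00
(¬γ ∧ α) ∨ α = min(1, a+b) on (0.00, 0.07) = 0.07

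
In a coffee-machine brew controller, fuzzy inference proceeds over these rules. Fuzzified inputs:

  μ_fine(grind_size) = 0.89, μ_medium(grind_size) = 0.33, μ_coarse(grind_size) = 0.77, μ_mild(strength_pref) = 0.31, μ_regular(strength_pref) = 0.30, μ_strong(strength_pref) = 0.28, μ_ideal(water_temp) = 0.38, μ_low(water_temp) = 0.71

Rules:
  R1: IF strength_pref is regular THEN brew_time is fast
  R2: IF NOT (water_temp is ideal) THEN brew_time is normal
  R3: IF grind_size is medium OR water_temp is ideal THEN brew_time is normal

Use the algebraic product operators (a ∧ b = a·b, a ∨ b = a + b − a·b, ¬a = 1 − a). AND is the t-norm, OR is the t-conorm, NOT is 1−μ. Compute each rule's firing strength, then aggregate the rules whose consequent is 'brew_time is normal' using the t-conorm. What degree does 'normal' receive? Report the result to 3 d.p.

R1: regular=0.30 → w = 0.3000
R2: ¬ideal=1−0.38=0.62 → w = 0.6200
R3: medium=0.33, ideal=0.38; OR[a + b − a·b] → w = 0.5846
Rules with consequent 'normal': {R2, R3} → strengths 0.6200, 0.5846
Aggregate via t-conorm [a + b − a·b]: 0.8421

0.842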